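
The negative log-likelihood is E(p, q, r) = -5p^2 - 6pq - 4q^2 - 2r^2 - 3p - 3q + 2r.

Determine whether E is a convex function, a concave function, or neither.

E is quadratic, so its Hessian is the constant matrix H = [[-10, -6, 0], [-6, -8, 0], [0, 0, -4]].
Leading principal minors: -10, 44, -176.
Signs alternate −, +, − ⇒ H ≺ 0 ⇒ concave.

concave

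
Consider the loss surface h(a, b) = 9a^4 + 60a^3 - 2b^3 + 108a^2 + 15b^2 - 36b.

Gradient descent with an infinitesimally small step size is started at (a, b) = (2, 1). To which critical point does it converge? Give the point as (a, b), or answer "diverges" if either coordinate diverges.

(0, 2)

h is separable, so gradient descent decouples: a follows -∂h/∂a, b follows -∂h/∂b.
∂h/∂a = 36a(a + 2)(a + 3); at a=2 this is 1440, so a decreases.
∂h/∂b = -6(b - 3)(b - 2); at b=1 this is -12, so b increases.
a converges to its nearest critical value 0 (a local min of the a-part); b converges to 2. The iterate converges to (0, 2).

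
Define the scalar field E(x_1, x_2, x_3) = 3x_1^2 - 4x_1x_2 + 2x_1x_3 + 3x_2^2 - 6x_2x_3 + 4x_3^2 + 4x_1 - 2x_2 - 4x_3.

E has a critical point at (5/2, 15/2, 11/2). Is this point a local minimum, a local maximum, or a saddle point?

local minimum

The Hessian is constant: H = [[6, -4, 2], [-4, 6, -6], [2, -6, 8]].
Leading principal minors: Δ₁ = 6, Δ₂ = 20, Δ₃ = 16.
All leading minors are positive, so H is positive definite: a local minimum.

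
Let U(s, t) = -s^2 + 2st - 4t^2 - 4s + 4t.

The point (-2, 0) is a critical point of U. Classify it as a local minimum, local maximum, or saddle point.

local maximum

The Hessian of U is constant: H = [[-2, 2], [2, -8]].
det(H) = (-2)·(-8) − 2² = 12.
det(H) > 0 and tr(H) = -10 < 0, so H is negative definite and the point is a local maximum.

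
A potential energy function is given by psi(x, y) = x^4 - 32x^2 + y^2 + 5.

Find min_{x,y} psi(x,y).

psi(x,y) separates as P(x) + Q(y) + 5, so its minimum is min P + min Q + 5.
P'(x) = 4x(x - 4)(x + 4) vanishes at x ∈ {-4, 0, 4}; Q'(y) = 2y vanishes at y ∈ {0}.
Local minima of P (where P''>0): P(-4)=-256, P(4)=-256. Local minima of Q: Q(0)=0.
So the global minimum of psi is P(-4) + Q(0) + 5 = -256 + 0 + 5 = -251, attained at (-4, 0).

-251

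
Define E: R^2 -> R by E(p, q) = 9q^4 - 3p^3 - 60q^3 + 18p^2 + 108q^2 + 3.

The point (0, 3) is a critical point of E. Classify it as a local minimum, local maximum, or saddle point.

The mixed partial ∂²E/∂p∂q is 0, so the Hessian at any point is diag(E_pp, E_qq) = diag(18(-p + 2), 36(3q^2 - 10q + 6)).
At (0, 3): H = diag(36, 108).
Both eigenvalues are positive, so H is positive definite: a local minimum.

local minimum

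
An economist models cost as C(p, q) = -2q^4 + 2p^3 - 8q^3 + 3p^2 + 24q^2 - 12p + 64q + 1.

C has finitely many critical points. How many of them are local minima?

1

C separates as a function of p plus a function of q, so ∇C=0 decouples.
∂C/∂p = 6(p - 1)(p + 2) = 0 at p ∈ {-2, 1}; ∂C/∂q = -8(q - 2)(q + 1)(q + 4) = 0 at q ∈ {-4, -1, 2}.
The Hessian is diagonal: diag(C_pp, C_qq). Second derivatives: C_pp(-2)=-18, C_pp(1)=18; C_qq(-4)=-144, C_qq(-1)=72, C_qq(2)=-144.
Local minima occur where both diagonal entries positive: (1, -1). Count: 1.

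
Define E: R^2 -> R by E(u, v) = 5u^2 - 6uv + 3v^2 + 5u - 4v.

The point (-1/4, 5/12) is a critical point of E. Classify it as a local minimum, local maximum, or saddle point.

local minimum

The Hessian of E is constant: H = [[10, -6], [-6, 6]].
det(H) = 10·6 − (-6)² = 24.
det(H) > 0 and tr(H) = 16 > 0, so H is positive definite and the point is a local minimum.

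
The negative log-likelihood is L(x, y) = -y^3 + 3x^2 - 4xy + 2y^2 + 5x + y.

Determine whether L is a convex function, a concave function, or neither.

The term -y^3 is cubic, so the Hessian is not constant.
∂²L/∂y² = -6y + 4, which takes both signs as y varies (negative for sufficiently large y). A diagonal entry of the Hessian changing sign means the Hessian is neither positive- nor negative-semidefinite on all of R^2.

neither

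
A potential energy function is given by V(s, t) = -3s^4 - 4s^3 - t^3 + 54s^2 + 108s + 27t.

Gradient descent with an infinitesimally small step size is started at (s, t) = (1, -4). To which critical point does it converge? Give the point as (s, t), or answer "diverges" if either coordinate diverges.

(-1, -3)

V is separable, so gradient descent decouples: s follows -∂V/∂s, t follows -∂V/∂t.
∂V/∂s = -12(s - 3)(s + 1)(s + 3); at s=1 this is 192, so s decreases.
∂V/∂t = -3(t - 3)(t + 3); at t=-4 this is -21, so t increases.
s converges to its nearest critical value -1 (a local min of the s-part); t converges to -3. The iterate converges to (-1, -3).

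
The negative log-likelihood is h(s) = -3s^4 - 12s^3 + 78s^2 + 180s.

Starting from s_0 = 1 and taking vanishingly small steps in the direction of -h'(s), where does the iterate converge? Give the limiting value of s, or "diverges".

-1

h'(s) = -12(s - 3)(s + 1)(s + 5), so h'(1) = 288.
Gradient descent moves in the -h' direction, i.e. s is decreasing.
The nearest critical point in that direction is s = -1, where h'' = 192 > 0 (a local minimum). The iterate converges there.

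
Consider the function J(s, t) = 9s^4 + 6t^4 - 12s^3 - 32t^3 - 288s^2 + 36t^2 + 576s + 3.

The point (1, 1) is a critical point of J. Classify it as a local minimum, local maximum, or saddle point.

The mixed partial ∂²J/∂s∂t is 0, so the Hessian at any point is diag(J_ss, J_tt) = diag(36(3s^2 - 2s - 16), 24(3t^2 - 8t + 3)).
At (1, 1): H = diag(-540, -48).
Both eigenvalues are negative, so H is negative definite: a local maximum.

local maximum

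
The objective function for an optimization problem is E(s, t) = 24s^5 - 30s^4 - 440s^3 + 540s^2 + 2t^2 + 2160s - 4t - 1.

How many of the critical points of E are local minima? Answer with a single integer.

E separates as a function of s plus a function of t, so ∇E=0 decouples.
∂E/∂s = 120(s - 3)(s - 2)(s + 1)(s + 3) = 0 at s ∈ {-3, -1, 2, 3}; ∂E/∂t = 4(t - 1) = 0 at t ∈ {1}.
The Hessian is diagonal: diag(E_ss, E_tt). Second derivatives: E_ss(-3)=-7200, E_ss(-1)=2880, E_ss(2)=-1800, E_ss(3)=2880; E_tt(1)=4.
Local minima occur where both diagonal entries positive: (-1, 1), (3, 1). Count: 2.

2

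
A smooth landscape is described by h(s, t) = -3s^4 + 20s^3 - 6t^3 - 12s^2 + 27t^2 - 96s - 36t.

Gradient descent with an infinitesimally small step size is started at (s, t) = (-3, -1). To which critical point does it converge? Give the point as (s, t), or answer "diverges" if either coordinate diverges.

diverges

h is separable, so gradient descent decouples: s follows -∂h/∂s, t follows -∂h/∂t.
∂h/∂s = -12(s - 4)(s - 2)(s + 1); at s=-3 this is 840, so s decreases.
∂h/∂t = -18(t - 2)(t - 1); at t=-1 this is -108, so t increases.
The s-coordinate has no critical point in that direction and runs off to infinity.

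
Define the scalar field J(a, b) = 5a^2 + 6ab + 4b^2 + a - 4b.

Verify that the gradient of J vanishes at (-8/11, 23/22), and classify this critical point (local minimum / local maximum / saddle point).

∇J = (10a + 6b + 1, 6a + 8b - 4); substituting (-8/11, 23/22) gives ∇J = (0, 0), so (-8/11, 23/22) is indeed a critical point.
The Hessian of J is constant: H = [[10, 6], [6, 8]].
det(H) = 10·8 − 6² = 44.
det(H) > 0 and tr(H) = 18 > 0, so H is positive definite and the point is a local minimum.

local minimum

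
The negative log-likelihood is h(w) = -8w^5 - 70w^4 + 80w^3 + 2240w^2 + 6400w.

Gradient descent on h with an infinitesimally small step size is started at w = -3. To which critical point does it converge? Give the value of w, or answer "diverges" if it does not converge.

h'(w) = -40(w - 4)(w + 2)(w + 4)(w + 5), so h'(-3) = -560.
Gradient descent moves in the -h' direction, i.e. w is increasing.
The nearest critical point in that direction is w = -2, where h'' = 1440 > 0 (a local minimum). The iterate converges there.

-2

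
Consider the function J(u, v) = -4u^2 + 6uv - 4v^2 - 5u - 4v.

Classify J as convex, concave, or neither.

concave

J is quadratic, so its Hessian is the constant matrix H = [[-8, 6], [6, -8]].
det(H) = 28, tr(H) = -16.
det(H) > 0 and tr(H) < 0, so H is negative definite everywhere: concave.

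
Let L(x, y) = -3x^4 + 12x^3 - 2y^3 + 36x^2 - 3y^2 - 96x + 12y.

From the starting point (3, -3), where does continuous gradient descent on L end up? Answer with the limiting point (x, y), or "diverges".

L is separable, so gradient descent decouples: x follows -∂L/∂x, y follows -∂L/∂y.
∂L/∂x = -12(x - 4)(x - 1)(x + 2); at x=3 this is 120, so x decreases.
∂L/∂y = -6(y - 1)(y + 2); at y=-3 this is -24, so y increases.
x converges to its nearest critical value 1 (a local min of the x-part); y converges to -2. The iterate converges to (1, -2).

(1, -2)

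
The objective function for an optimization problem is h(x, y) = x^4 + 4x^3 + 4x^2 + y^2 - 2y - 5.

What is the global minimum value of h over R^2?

-6

h(x,y) separates as P(x) + Q(y) − 5, so its minimum is min P + min Q − 5.
P'(x) = 4x(x + 1)(x + 2) vanishes at x ∈ {-2, -1, 0}; Q'(y) = 2y - 2 vanishes at y ∈ {1}.
Local minima of P (where P''>0): P(-2)=0, P(0)=0. Local minima of Q: Q(1)=-1.
So the global minimum of h is P(-2) + Q(1) − 5 = 0 − 1 − 5 = -6, attained at (-2, 1).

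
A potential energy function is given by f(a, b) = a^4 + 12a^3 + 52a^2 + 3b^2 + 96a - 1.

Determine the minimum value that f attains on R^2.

f(a,b) separates as P(a) + Q(b) − 1, so its minimum is min P + min Q − 1.
P'(a) = 4(a + 2)(a + 3)(a + 4) vanishes at a ∈ {-4, -3, -2}; Q'(b) = 6b vanishes at b ∈ {0}.
Local minima of P (where P''>0): P(-4)=-64, P(-2)=-64. Local minima of Q: Q(0)=0.
So the global minimum of f is P(-4) + Q(0) − 1 = -64 + 0 − 1 = -65, attained at (-4, 0).

-65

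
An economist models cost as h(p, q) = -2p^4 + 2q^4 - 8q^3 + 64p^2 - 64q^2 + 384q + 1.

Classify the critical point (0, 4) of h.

The mixed partial ∂²h/∂p∂q is 0, so the Hessian at any point is diag(h_pp, h_qq) = diag(8(-3p^2 + 16), 8(3q^2 - 6q - 16)).
At (0, 4): H = diag(128, 64).
Both eigenvalues are positive, so H is positive definite: a local minimum.

local minimum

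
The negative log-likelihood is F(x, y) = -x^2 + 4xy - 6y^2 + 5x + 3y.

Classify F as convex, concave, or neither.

concave

F is quadratic, so its Hessian is the constant matrix H = [[-2, 4], [4, -12]].
det(H) = 8, tr(H) = -14.
det(H) > 0 and tr(H) < 0, so H is negative definite everywhere: concave.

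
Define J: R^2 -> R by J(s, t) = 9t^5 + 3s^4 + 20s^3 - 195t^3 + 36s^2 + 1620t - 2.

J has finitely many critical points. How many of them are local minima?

4

J separates as a function of s plus a function of t, so ∇J=0 decouples.
∂J/∂s = 12s(s + 2)(s + 3) = 0 at s ∈ {-3, -2, 0}; ∂J/∂t = 45(t - 3)(t - 2)(t + 2)(t + 3) = 0 at t ∈ {-3, -2, 2, 3}.
The Hessian is diagonal: diag(J_ss, J_tt). Second derivatives: J_ss(-3)=36, J_ss(-2)=-24, J_ss(0)=72; J_tt(-3)=-1350, J_tt(-2)=900, J_tt(2)=-900, J_tt(3)=1350.
Local minima occur where both diagonal entries positive: (-3, -2), (-3, 3), (0, -2), (0, 3). Count: 4.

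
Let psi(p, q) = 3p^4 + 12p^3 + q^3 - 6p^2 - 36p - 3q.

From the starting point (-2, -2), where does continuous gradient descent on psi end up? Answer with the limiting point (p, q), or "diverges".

diverges

psi is separable, so gradient descent decouples: p follows -∂psi/∂p, q follows -∂psi/∂q.
∂psi/∂p = 12(p - 1)(p + 1)(p + 3); at p=-2 this is 36, so p decreases.
∂psi/∂q = 3(q - 1)(q + 1); at q=-2 this is 9, so q decreases.
The q-coordinate has no critical point in that direction and runs off to infinity.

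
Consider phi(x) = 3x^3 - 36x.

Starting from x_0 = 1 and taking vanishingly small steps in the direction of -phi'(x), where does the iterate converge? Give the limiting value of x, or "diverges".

2

phi'(x) = 9(x - 2)(x + 2), so phi'(1) = -27.
Gradient descent moves in the -phi' direction, i.e. x is increasing.
The nearest critical point in that direction is x = 2, where phi'' = 36 > 0 (a local minimum). The iterate converges there.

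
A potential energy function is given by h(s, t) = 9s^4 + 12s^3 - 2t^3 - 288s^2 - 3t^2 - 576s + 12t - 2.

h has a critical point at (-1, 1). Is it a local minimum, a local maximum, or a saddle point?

local maximum

The mixed partial ∂²h/∂s∂t is 0, so the Hessian at any point is diag(h_ss, h_tt) = diag(36(3s^2 + 2s - 16), -6(2t + 1)).
At (-1, 1): H = diag(-540, -18).
Both eigenvalues are negative, so H is negative definite: a local maximum.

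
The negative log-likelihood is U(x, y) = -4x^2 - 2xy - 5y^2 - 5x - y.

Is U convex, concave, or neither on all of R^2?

U is quadratic, so its Hessian is the constant matrix H = [[-8, -2], [-2, -10]].
det(H) = 76, tr(H) = -18.
det(H) > 0 and tr(H) < 0, so H is negative definite everywhere: concave.

concave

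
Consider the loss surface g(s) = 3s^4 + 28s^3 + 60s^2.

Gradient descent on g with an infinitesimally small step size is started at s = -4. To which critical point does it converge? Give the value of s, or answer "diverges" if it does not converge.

g'(s) = 12s(s + 2)(s + 5), so g'(-4) = 96.
Gradient descent moves in the -g' direction, i.e. s is decreasing.
The nearest critical point in that direction is s = -5, where g'' = 180 > 0 (a local minimum). The iterate converges there.

-5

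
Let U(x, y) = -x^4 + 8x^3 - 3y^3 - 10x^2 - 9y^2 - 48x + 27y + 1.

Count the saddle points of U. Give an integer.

U separates as a function of x plus a function of y, so ∇U=0 decouples.
∂U/∂x = -4(x - 4)(x - 3)(x + 1) = 0 at x ∈ {-1, 3, 4}; ∂U/∂y = -9(y - 1)(y + 3) = 0 at y ∈ {-3, 1}.
The Hessian is diagonal: diag(U_xx, U_yy). Second derivatives: U_xx(-1)=-80, U_xx(3)=16, U_xx(4)=-20; U_yy(-3)=36, U_yy(1)=-36.
Saddle points occur where the two diagonal entries have opposite signs: (-1, -3), (3, 1), (4, -3). Count: 3.

3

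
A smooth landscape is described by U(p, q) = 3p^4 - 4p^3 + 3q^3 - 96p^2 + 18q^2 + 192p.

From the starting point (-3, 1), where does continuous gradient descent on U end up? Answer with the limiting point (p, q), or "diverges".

U is separable, so gradient descent decouples: p follows -∂U/∂p, q follows -∂U/∂q.
∂U/∂p = 12(p - 4)(p - 1)(p + 4); at p=-3 this is 336, so p decreases.
∂U/∂q = 9q(q + 4); at q=1 this is 45, so q decreases.
p converges to its nearest critical value -4 (a local min of the p-part); q converges to 0. The iterate converges to (-4, 0).

(-4, 0)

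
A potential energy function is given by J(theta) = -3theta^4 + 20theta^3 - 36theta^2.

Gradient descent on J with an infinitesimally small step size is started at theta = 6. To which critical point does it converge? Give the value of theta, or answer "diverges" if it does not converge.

diverges

J'(theta) = -12theta(theta - 3)(theta - 2), so J'(6) = -864.
Gradient descent moves in the -J' direction, i.e. theta is increasing.
There is no critical point above theta=6, and J' keeps the same sign, so the iterate runs off to +∞.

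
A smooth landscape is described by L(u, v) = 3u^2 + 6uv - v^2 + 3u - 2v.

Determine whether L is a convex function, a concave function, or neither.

neither

L is quadratic, so its Hessian is the constant matrix H = [[6, 6], [6, -2]].
det(H) = -48, tr(H) = 4.
det(H) < 0, so H is indefinite: neither convex nor concave.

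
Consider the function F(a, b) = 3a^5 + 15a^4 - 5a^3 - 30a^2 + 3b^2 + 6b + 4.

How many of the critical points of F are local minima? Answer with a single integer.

2

F separates as a function of a plus a function of b, so ∇F=0 decouples.
∂F/∂a = 15a(a - 1)(a + 1)(a + 4) = 0 at a ∈ {-4, -1, 0, 1}; ∂F/∂b = 6(b + 1) = 0 at b ∈ {-1}.
The Hessian is diagonal: diag(F_aa, F_bb). Second derivatives: F_aa(-4)=-900, F_aa(-1)=90, F_aa(0)=-60, F_aa(1)=150; F_bb(-1)=6.
Local minima occur where both diagonal entries positive: (-1, -1), (1, -1). Count: 2.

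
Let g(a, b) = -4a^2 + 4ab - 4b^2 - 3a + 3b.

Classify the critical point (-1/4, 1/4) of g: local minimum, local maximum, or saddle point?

local maximum

The Hessian of g is constant: H = [[-8, 4], [4, -8]].
det(H) = (-8)·(-8) − 4² = 48.
det(H) > 0 and tr(H) = -16 < 0, so H is negative definite and the point is a local maximum.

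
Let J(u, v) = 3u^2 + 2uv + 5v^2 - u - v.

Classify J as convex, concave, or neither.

convex

J is quadratic, so its Hessian is the constant matrix H = [[6, 2], [2, 10]].
det(H) = 56, tr(H) = 16.
det(H) > 0 and tr(H) > 0, so H is positive definite everywhere: convex.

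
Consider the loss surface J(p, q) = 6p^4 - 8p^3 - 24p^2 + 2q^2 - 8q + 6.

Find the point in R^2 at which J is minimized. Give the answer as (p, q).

J(p,q) separates as A(p) + B(q) + 6, so its minimum is min A + min B + 6.
A'(p) = 24p(p - 2)(p + 1) vanishes at p ∈ {-1, 0, 2}; B'(q) = 4q - 8 vanishes at q ∈ {2}.
Local minima of A (where A''>0): A(-1)=-10, A(2)=-64. Local minima of B: B(2)=-8.
So the global minimum of J is A(2) + B(2) + 6 = -64 − 8 + 6 = -66, attained at (2, 2).

(2, 2)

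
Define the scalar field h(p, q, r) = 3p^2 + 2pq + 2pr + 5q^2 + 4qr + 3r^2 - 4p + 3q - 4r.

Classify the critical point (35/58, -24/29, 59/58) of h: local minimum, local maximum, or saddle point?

local minimum

The Hessian is constant: H = [[6, 2, 2], [2, 10, 4], [2, 4, 6]].
Leading principal minors: Δ₁ = 6, Δ₂ = 56, Δ₃ = 232.
All leading minors are positive, so H is positive definite: a local minimum.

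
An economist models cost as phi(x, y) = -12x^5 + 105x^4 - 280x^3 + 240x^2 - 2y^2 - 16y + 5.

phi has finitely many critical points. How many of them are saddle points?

2

phi separates as a function of x plus a function of y, so ∇phi=0 decouples.
∂phi/∂x = -60x(x - 4)(x - 2)(x - 1) = 0 at x ∈ {0, 1, 2, 4}; ∂phi/∂y = -4(y + 4) = 0 at y ∈ {-4}.
The Hessian is diagonal: diag(phi_xx, phi_yy). Second derivatives: phi_xx(0)=480, phi_xx(1)=-180, phi_xx(2)=240, phi_xx(4)=-1440; phi_yy(-4)=-4.
Saddle points occur where the two diagonal entries have opposite signs: (0, -4), (2, -4). Count: 2.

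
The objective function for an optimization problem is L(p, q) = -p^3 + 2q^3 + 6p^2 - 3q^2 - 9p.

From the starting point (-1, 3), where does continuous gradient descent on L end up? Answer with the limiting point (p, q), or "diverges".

L is separable, so gradient descent decouples: p follows -∂L/∂p, q follows -∂L/∂q.
∂L/∂p = -3(p - 3)(p - 1); at p=-1 this is -24, so p increases.
∂L/∂q = 6q(q - 1); at q=3 this is 36, so q decreases.
p converges to its nearest critical value 1 (a local min of the p-part); q converges to 1. The iterate converges to (1, 1).

(1, 1)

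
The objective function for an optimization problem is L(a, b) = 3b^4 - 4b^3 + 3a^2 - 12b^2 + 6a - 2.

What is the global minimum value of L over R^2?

L(a,b) separates as P(a) + Q(b) − 2, so its minimum is min P + min Q − 2.
P'(a) = 6a + 6 vanishes at a ∈ {-1}; Q'(b) = 12b(b - 2)(b + 1) vanishes at b ∈ {-1, 0, 2}.
Local minima of P (where P''>0): P(-1)=-3. Local minima of Q: Q(-1)=-5, Q(2)=-32.
So the global minimum of L is P(-1) + Q(2) − 2 = -3 − 32 − 2 = -37, attained at (-1, 2).

-37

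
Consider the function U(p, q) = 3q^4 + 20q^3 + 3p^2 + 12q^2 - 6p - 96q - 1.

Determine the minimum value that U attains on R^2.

U(p,q) separates as A(p) + B(q) − 1, so its minimum is min A + min B − 1.
A'(p) = 6p - 6 vanishes at p ∈ {1}; B'(q) = 12(q - 1)(q + 2)(q + 4) vanishes at q ∈ {-4, -2, 1}.
Local minima of A (where A''>0): A(1)=-3. Local minima of B: B(-4)=64, B(1)=-61.
So the global minimum of U is A(1) + B(1) − 1 = -3 − 61 − 1 = -65, attained at (1, 1).

-65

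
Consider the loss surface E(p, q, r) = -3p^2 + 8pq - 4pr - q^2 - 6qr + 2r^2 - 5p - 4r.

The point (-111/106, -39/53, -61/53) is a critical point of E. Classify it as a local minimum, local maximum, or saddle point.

saddle point

The Hessian is constant: H = [[-6, 8, -4], [8, -2, -6], [-4, -6, 4]].
Leading principal minors: Δ₁ = -6, Δ₂ = -52, Δ₃ = 424.
The minors fit neither the all-positive nor the alternating-sign pattern, so H is indefinite: a saddle point.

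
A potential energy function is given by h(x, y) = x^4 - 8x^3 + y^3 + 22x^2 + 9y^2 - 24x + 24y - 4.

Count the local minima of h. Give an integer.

2

h separates as a function of x plus a function of y, so ∇h=0 decouples.
∂h/∂x = 4(x - 3)(x - 2)(x - 1) = 0 at x ∈ {1, 2, 3}; ∂h/∂y = 3(y + 2)(y + 4) = 0 at y ∈ {-4, -2}.
The Hessian is diagonal: diag(h_xx, h_yy). Second derivatives: h_xx(1)=8, h_xx(2)=-4, h_xx(3)=8; h_yy(-4)=-6, h_yy(-2)=6.
Local minima occur where both diagonal entries positive: (1, -2), (3, -2). Count: 2.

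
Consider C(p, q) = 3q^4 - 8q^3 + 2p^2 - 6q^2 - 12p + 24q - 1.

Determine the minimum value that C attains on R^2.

-38

C(p,q) separates as A(p) + B(q) − 1, so its minimum is min A + min B − 1.
A'(p) = 4p - 12 vanishes at p ∈ {3}; B'(q) = 12(q - 2)(q - 1)(q + 1) vanishes at q ∈ {-1, 1, 2}.
Local minima of A (where A''>0): A(3)=-18. Local minima of B: B(-1)=-19, B(2)=8.
So the global minimum of C is A(3) + B(-1) − 1 = -18 − 19 − 1 = -38, attained at (3, -1).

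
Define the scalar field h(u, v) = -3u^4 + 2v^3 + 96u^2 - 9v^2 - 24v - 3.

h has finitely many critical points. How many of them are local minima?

1

h separates as a function of u plus a function of v, so ∇h=0 decouples.
∂h/∂u = -12u(u - 4)(u + 4) = 0 at u ∈ {-4, 0, 4}; ∂h/∂v = 6(v - 4)(v + 1) = 0 at v ∈ {-1, 4}.
The Hessian is diagonal: diag(h_uu, h_vv). Second derivatives: h_uu(-4)=-384, h_uu(0)=192, h_uu(4)=-384; h_vv(-1)=-30, h_vv(4)=30.
Local minima occur where both diagonal entries positive: (0, 4). Count: 1.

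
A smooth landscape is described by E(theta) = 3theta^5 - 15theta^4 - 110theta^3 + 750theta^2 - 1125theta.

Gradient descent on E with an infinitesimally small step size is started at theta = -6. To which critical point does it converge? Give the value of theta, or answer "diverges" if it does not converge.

E'(theta) = 15(theta - 5)(theta - 3)(theta - 1)(theta + 5), so E'(-6) = 10395.
Gradient descent moves in the -E' direction, i.e. theta is decreasing.
There is no critical point below theta=-6, and E' keeps the same sign, so the iterate runs off to −∞.

diverges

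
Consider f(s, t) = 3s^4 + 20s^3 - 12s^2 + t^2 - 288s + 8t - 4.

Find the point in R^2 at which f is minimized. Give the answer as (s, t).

f(s,t) separates as P(s) + Q(t) − 4, so its minimum is min P + min Q − 4.
P'(s) = 12(s - 2)(s + 3)(s + 4) vanishes at s ∈ {-4, -3, 2}; Q'(t) = 2(t + 4) vanishes at t ∈ {-4}.
Local minima of P (where P''>0): P(-4)=448, P(2)=-416. Local minima of Q: Q(-4)=-16.
So the global minimum of f is P(2) + Q(-4) − 4 = -416 − 16 − 4 = -436, attained at (2, -4).

(2, -4)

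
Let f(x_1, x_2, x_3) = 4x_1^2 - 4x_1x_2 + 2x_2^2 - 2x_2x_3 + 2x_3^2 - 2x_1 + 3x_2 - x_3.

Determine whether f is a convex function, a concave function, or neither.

convex

f is quadratic, so its Hessian is the constant matrix H = [[8, -4, 0], [-4, 4, -2], [0, -2, 4]].
Leading principal minors: 8, 16, 32.
All positive ⇒ H ≻ 0 ⇒ convex.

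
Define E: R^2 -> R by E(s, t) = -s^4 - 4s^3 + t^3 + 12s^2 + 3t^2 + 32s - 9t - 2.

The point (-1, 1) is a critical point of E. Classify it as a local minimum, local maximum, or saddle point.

local minimum

The mixed partial ∂²E/∂s∂t is 0, so the Hessian at any point is diag(E_ss, E_tt) = diag(12(-s^2 - 2s + 2), 6(t + 1)).
At (-1, 1): H = diag(36, 12).
Both eigenvalues are positive, so H is positive definite: a local minimum.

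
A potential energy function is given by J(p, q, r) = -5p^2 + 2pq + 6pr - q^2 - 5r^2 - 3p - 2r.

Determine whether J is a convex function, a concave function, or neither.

J is quadratic, so its Hessian is the constant matrix H = [[-10, 2, 6], [2, -2, 0], [6, 0, -10]].
Leading principal minors: -10, 16, -88.
Signs alternate −, +, − ⇒ H ≺ 0 ⇒ concave.

concave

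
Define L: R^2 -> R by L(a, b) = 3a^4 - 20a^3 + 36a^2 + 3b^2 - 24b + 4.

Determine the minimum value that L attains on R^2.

L(a,b) separates as P(a) + Q(b) + 4, so its minimum is min P + min Q + 4.
P'(a) = 12a(a - 3)(a - 2) vanishes at a ∈ {0, 2, 3}; Q'(b) = 6b - 24 vanishes at b ∈ {4}.
Local minima of P (where P''>0): P(0)=0, P(3)=27. Local minima of Q: Q(4)=-48.
So the global minimum of L is P(0) + Q(4) + 4 = 0 − 48 + 4 = -44, attained at (0, 4).

-44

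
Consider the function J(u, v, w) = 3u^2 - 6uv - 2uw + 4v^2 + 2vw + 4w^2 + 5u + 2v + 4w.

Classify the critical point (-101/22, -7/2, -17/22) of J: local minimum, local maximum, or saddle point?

The Hessian is constant: H = [[6, -6, -2], [-6, 8, 2], [-2, 2, 8]].
Leading principal minors: Δ₁ = 6, Δ₂ = 12, Δ₃ = 88.
All leading minors are positive, so H is positive definite: a local minimum.

local minimum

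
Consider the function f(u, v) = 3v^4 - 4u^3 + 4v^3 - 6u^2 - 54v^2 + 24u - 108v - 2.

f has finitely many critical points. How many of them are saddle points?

3

f separates as a function of u plus a function of v, so ∇f=0 decouples.
∂f/∂u = -12(u - 1)(u + 2) = 0 at u ∈ {-2, 1}; ∂f/∂v = 12(v - 3)(v + 1)(v + 3) = 0 at v ∈ {-3, -1, 3}.
The Hessian is diagonal: diag(f_uu, f_vv). Second derivatives: f_uu(-2)=36, f_uu(1)=-36; f_vv(-3)=144, f_vv(-1)=-96, f_vv(3)=288.
Saddle points occur where the two diagonal entries have opposite signs: (-2, -1), (1, -3), (1, 3). Count: 3.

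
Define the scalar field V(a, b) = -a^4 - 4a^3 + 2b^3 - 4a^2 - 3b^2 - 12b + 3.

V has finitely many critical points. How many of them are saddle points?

3

V separates as a function of a plus a function of b, so ∇V=0 decouples.
∂V/∂a = -4a(a + 1)(a + 2) = 0 at a ∈ {-2, -1, 0}; ∂V/∂b = 6(b - 2)(b + 1) = 0 at b ∈ {-1, 2}.
The Hessian is diagonal: diag(V_aa, V_bb). Second derivatives: V_aa(-2)=-8, V_aa(-1)=4, V_aa(0)=-8; V_bb(-1)=-18, V_bb(2)=18.
Saddle points occur where the two diagonal entries have opposite signs: (-2, 2), (-1, -1), (0, 2). Count: 3.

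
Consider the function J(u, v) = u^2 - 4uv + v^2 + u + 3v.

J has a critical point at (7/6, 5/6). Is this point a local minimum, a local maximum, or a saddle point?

The Hessian of J is constant: H = [[2, -4], [-4, 2]].
det(H) = 2·2 − (-4)² = -12.
Since det(H) < 0, H is indefinite and the critical point is a saddle point.

saddle point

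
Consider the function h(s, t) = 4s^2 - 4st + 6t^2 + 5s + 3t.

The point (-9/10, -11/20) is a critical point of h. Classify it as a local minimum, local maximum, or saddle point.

local minimum

The Hessian of h is constant: H = [[8, -4], [-4, 12]].
det(H) = 8·12 − (-4)² = 80.
det(H) > 0 and tr(H) = 20 > 0, so H is positive definite and the point is a local minimum.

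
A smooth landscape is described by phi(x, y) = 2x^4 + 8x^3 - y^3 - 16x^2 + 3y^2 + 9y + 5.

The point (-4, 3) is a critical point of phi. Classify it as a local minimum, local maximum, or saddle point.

saddle point

The mixed partial ∂²phi/∂x∂y is 0, so the Hessian at any point is diag(phi_xx, phi_yy) = diag(8(3x^2 + 6x - 4), 6(-y + 1)).
At (-4, 3): H = diag(160, -12).
The eigenvalues have opposite signs, so H is indefinite: a saddle point.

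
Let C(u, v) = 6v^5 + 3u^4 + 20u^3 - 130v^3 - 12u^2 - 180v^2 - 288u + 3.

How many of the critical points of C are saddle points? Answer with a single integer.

6

C separates as a function of u plus a function of v, so ∇C=0 decouples.
∂C/∂u = 12(u - 2)(u + 3)(u + 4) = 0 at u ∈ {-4, -3, 2}; ∂C/∂v = 30v(v - 4)(v + 1)(v + 3) = 0 at v ∈ {-3, -1, 0, 4}.
The Hessian is diagonal: diag(C_uu, C_vv). Second derivatives: C_uu(-4)=72, C_uu(-3)=-60, C_uu(2)=360; C_vv(-3)=-1260, C_vv(-1)=300, C_vv(0)=-360, C_vv(4)=4200.
Saddle points occur where the two diagonal entries have opposite signs: (-4, -3), (-4, 0), (-3, -1), (-3, 4), (2, -3), (2, 0). Count: 6.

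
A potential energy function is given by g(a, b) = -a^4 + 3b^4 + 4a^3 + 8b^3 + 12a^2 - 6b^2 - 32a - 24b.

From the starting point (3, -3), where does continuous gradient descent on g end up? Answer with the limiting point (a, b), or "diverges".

g is separable, so gradient descent decouples: a follows -∂g/∂a, b follows -∂g/∂b.
∂g/∂a = -4(a - 4)(a - 1)(a + 2); at a=3 this is 40, so a decreases.
∂g/∂b = 12(b - 1)(b + 1)(b + 2); at b=-3 this is -96, so b increases.
a converges to its nearest critical value 1 (a local min of the a-part); b converges to -2. The iterate converges to (1, -2).

(1, -2)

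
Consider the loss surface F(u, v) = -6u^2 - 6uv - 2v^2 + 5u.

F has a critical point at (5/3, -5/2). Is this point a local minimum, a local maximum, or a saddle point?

local maximum

The Hessian of F is constant: H = [[-12, -6], [-6, -4]].
det(H) = (-12)·(-4) − (-6)² = 12.
det(H) > 0 and tr(H) = -16 < 0, so H is negative definite and the point is a local maximum.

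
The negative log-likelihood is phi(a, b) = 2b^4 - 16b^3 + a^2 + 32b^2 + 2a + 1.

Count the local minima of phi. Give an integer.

phi separates as a function of a plus a function of b, so ∇phi=0 decouples.
∂phi/∂a = 2(a + 1) = 0 at a ∈ {-1}; ∂phi/∂b = 8b(b - 4)(b - 2) = 0 at b ∈ {0, 2, 4}.
The Hessian is diagonal: diag(phi_aa, phi_bb). Second derivatives: phi_aa(-1)=2; phi_bb(0)=64, phi_bb(2)=-32, phi_bb(4)=64.
Local minima occur where both diagonal entries positive: (-1, 0), (-1, 4). Count: 2.

2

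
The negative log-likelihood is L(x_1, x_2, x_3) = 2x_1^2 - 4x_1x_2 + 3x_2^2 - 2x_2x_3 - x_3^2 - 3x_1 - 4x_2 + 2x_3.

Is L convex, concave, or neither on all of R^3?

neither

L is quadratic, so its Hessian is the constant matrix H = [[4, -4, 0], [-4, 6, -2], [0, -2, -2]].
Leading principal minors: 4, 8, -32.
Neither pattern holds ⇒ H is indefinite ⇒ neither convex nor concave.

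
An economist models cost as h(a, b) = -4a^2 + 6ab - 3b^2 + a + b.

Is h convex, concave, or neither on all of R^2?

h is quadratic, so its Hessian is the constant matrix H = [[-8, 6], [6, -6]].
det(H) = 12, tr(H) = -14.
det(H) > 0 and tr(H) < 0, so H is negative definite everywhere: concave.

concave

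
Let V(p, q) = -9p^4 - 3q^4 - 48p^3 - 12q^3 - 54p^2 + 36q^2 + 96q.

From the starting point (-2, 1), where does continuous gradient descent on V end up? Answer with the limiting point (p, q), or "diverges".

V is separable, so gradient descent decouples: p follows -∂V/∂p, q follows -∂V/∂q.
∂V/∂p = -36p(p + 1)(p + 3); at p=-2 this is -72, so p increases.
∂V/∂q = -12(q - 2)(q + 1)(q + 4); at q=1 this is 120, so q decreases.
p converges to its nearest critical value -1 (a local min of the p-part); q converges to -1. The iterate converges to (-1, -1).

(-1, -1)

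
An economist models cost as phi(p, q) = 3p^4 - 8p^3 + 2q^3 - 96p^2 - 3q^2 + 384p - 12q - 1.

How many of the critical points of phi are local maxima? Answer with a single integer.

1

phi separates as a function of p plus a function of q, so ∇phi=0 decouples.
∂phi/∂p = 12(p - 4)(p - 2)(p + 4) = 0 at p ∈ {-4, 2, 4}; ∂phi/∂q = 6(q - 2)(q + 1) = 0 at q ∈ {-1, 2}.
The Hessian is diagonal: diag(phi_pp, phi_qq). Second derivatives: phi_pp(-4)=576, phi_pp(2)=-144, phi_pp(4)=192; phi_qq(-1)=-18, phi_qq(2)=18.
Local maxima occur where both diagonal entries negative: (2, -1). Count: 1.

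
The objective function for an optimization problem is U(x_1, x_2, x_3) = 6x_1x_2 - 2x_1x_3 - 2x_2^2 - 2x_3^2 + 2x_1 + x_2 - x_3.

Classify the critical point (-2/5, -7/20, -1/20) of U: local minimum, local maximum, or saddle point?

The Hessian is constant: H = [[0, 6, -2], [6, -4, 0], [-2, 0, -4]].
Leading principal minors: Δ₁ = 0, Δ₂ = -36, Δ₃ = 160.
The minors fit neither the all-positive nor the alternating-sign pattern, so H is indefinite: a saddle point.

saddle point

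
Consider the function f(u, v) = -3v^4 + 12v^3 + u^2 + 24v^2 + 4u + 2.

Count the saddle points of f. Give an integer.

f separates as a function of u plus a function of v, so ∇f=0 decouples.
∂f/∂u = 2(u + 2) = 0 at u ∈ {-2}; ∂f/∂v = -12v(v - 4)(v + 1) = 0 at v ∈ {-1, 0, 4}.
The Hessian is diagonal: diag(f_uu, f_vv). Second derivatives: f_uu(-2)=2; f_vv(-1)=-60, f_vv(0)=48, f_vv(4)=-240.
Saddle points occur where the two diagonal entries have opposite signs: (-2, -1), (-2, 4). Count: 2.

2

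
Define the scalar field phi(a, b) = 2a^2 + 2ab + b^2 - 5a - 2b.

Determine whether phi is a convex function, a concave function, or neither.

phi is quadratic, so its Hessian is the constant matrix H = [[4, 2], [2, 2]].
det(H) = 4, tr(H) = 6.
det(H) > 0 and tr(H) > 0, so H is positive definite everywhere: convex.

convex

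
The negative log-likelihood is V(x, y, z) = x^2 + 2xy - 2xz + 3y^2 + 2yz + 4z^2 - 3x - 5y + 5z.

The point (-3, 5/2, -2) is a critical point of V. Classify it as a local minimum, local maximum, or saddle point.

local minimum

The Hessian is constant: H = [[2, 2, -2], [2, 6, 2], [-2, 2, 8]].
Leading principal minors: Δ₁ = 2, Δ₂ = 8, Δ₃ = 16.
All leading minors are positive, so H is positive definite: a local minimum.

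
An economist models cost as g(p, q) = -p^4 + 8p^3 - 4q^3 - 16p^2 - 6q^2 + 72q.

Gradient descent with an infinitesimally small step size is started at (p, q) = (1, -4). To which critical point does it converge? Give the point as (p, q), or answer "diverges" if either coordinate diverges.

g is separable, so gradient descent decouples: p follows -∂g/∂p, q follows -∂g/∂q.
∂g/∂p = -4p(p - 4)(p - 2); at p=1 this is -12, so p increases.
∂g/∂q = -12(q - 2)(q + 3); at q=-4 this is -72, so q increases.
p converges to its nearest critical value 2 (a local min of the p-part); q converges to -3. The iterate converges to (2, -3).

(2, -3)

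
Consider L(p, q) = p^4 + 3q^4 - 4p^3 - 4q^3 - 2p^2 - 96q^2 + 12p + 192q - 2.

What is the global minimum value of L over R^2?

L(p,q) separates as A(p) + B(q) − 2, so its minimum is min A + min B − 2.
A'(p) = 4(p - 3)(p - 1)(p + 1) vanishes at p ∈ {-1, 1, 3}; B'(q) = 12(q - 4)(q - 1)(q + 4) vanishes at q ∈ {-4, 1, 4}.
Local minima of A (where A''>0): A(-1)=-9, A(3)=-9. Local minima of B: B(-4)=-1280, B(4)=-256.
So the global minimum of L is A(-1) + B(-4) − 2 = -9 − 1280 − 2 = -1291, attained at (-1, -4).

-1291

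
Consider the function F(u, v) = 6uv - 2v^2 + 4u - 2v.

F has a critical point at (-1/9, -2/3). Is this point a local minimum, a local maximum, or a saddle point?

saddle point

The Hessian of F is constant: H = [[0, 6], [6, -4]].
det(H) = 0·(-4) − 6² = -36.
Since det(H) < 0, H is indefinite and the critical point is a saddle point.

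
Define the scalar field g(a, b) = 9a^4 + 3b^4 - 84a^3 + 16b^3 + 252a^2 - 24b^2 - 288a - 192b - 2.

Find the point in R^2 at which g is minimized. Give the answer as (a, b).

g(a,b) separates as P(a) + Q(b) − 2, so its minimum is min P + min Q − 2.
P'(a) = 36(a - 4)(a - 2)(a - 1) vanishes at a ∈ {1, 2, 4}; Q'(b) = 12(b - 2)(b + 2)(b + 4) vanishes at b ∈ {-4, -2, 2}.
Local minima of P (where P''>0): P(1)=-111, P(4)=-192. Local minima of Q: Q(-4)=128, Q(2)=-304.
So the global minimum of g is P(4) + Q(2) − 2 = -192 − 304 − 2 = -498, attained at (4, 2).

(4, 2)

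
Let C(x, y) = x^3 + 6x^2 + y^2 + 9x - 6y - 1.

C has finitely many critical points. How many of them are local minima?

1

C separates as a function of x plus a function of y, so ∇C=0 decouples.
∂C/∂x = 3(x + 1)(x + 3) = 0 at x ∈ {-3, -1}; ∂C/∂y = 2(y - 3) = 0 at y ∈ {3}.
The Hessian is diagonal: diag(C_xx, C_yy). Second derivatives: C_xx(-3)=-6, C_xx(-1)=6; C_yy(3)=2.
Local minima occur where both diagonal entries positive: (-1, 3). Count: 1.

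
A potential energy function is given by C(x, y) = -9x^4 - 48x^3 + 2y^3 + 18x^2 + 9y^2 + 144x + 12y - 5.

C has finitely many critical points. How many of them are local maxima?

C separates as a function of x plus a function of y, so ∇C=0 decouples.
∂C/∂x = -36(x - 1)(x + 1)(x + 4) = 0 at x ∈ {-4, -1, 1}; ∂C/∂y = 6(y + 1)(y + 2) = 0 at y ∈ {-2, -1}.
The Hessian is diagonal: diag(C_xx, C_yy). Second derivatives: C_xx(-4)=-540, C_xx(-1)=216, C_xx(1)=-360; C_yy(-2)=-6, C_yy(-1)=6.
Local maxima occur where both diagonal entries negative: (-4, -2), (1, -2). Count: 2.

2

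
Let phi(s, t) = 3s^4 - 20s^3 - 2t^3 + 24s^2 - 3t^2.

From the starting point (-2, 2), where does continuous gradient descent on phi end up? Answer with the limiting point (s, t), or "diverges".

phi is separable, so gradient descent decouples: s follows -∂phi/∂s, t follows -∂phi/∂t.
∂phi/∂s = 12s(s - 4)(s - 1); at s=-2 this is -432, so s increases.
∂phi/∂t = -6t(t + 1); at t=2 this is -36, so t increases.
The t-coordinate has no critical point in that direction and runs off to infinity.

diverges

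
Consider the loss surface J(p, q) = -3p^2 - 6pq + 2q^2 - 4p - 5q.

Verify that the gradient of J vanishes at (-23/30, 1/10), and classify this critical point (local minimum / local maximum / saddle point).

∇J = (-6p - 6q - 4, -6p + 4q - 5); substituting (-23/30, 1/10) gives ∇J = (0, 0), so (-23/30, 1/10) is indeed a critical point.
The Hessian of J is constant: H = [[-6, -6], [-6, 4]].
det(H) = (-6)·4 − (-6)² = -60.
Since det(H) < 0, H is indefinite and the critical point is a saddle point.

saddle point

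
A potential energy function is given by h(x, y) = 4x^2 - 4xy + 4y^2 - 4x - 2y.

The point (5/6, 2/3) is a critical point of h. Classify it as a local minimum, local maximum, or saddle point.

local minimum

The Hessian of h is constant: H = [[8, -4], [-4, 8]].
det(H) = 8·8 − (-4)² = 48.
det(H) > 0 and tr(H) = 16 > 0, so H is positive definite and the point is a local minimum.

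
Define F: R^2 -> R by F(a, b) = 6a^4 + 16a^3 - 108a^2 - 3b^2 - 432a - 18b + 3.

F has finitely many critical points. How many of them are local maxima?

F separates as a function of a plus a function of b, so ∇F=0 decouples.
∂F/∂a = 24(a - 3)(a + 2)(a + 3) = 0 at a ∈ {-3, -2, 3}; ∂F/∂b = -6(b + 3) = 0 at b ∈ {-3}.
The Hessian is diagonal: diag(F_aa, F_bb). Second derivatives: F_aa(-3)=144, F_aa(-2)=-120, F_aa(3)=720; F_bb(-3)=-6.
Local maxima occur where both diagonal entries negative: (-2, -3). Count: 1.

1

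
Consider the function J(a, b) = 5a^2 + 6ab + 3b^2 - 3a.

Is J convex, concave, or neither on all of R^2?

convex

J is quadratic, so its Hessian is the constant matrix H = [[10, 6], [6, 6]].
det(H) = 24, tr(H) = 16.
det(H) > 0 and tr(H) > 0, so H is positive definite everywhere: convex.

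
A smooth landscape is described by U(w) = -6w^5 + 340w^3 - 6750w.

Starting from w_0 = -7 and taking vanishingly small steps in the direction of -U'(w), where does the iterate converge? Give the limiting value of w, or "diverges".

-5

U'(w) = -30(w - 5)(w - 3)(w + 3)(w + 5), so U'(-7) = -28800.
Gradient descent moves in the -U' direction, i.e. w is increasing.
The nearest critical point in that direction is w = -5, where U'' = 4800 > 0 (a local minimum). The iterate converges there.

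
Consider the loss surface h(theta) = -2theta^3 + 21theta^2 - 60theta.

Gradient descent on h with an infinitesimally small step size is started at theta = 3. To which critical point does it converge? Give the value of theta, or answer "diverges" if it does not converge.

2

h'(theta) = -6(theta - 5)(theta - 2), so h'(3) = 12.
Gradient descent moves in the -h' direction, i.e. theta is decreasing.
The nearest critical point in that direction is theta = 2, where h'' = 18 > 0 (a local minimum). The iterate converges there.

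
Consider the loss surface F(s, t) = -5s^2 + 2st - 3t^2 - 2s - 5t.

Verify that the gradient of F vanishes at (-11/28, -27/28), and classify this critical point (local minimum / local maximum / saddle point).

local maximum

∇F = (-10s + 2t - 2, 2s - 6t - 5); substituting (-11/28, -27/28) gives ∇F = (0, 0), so (-11/28, -27/28) is indeed a critical point.
The Hessian of F is constant: H = [[-10, 2], [2, -6]].
det(H) = (-10)·(-6) − 2² = 56.
det(H) > 0 and tr(H) = -16 < 0, so H is negative definite and the point is a local maximum.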